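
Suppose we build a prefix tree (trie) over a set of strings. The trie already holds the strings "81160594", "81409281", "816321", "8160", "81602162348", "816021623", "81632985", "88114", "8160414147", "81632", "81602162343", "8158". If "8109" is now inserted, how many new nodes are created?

2

"81" is already a path in the trie; the remaining "09" must be added.
Each of the 2 remaining characters creates one node.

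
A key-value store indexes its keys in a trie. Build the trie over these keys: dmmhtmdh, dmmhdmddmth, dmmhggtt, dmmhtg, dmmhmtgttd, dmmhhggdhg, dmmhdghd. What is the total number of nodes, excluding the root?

35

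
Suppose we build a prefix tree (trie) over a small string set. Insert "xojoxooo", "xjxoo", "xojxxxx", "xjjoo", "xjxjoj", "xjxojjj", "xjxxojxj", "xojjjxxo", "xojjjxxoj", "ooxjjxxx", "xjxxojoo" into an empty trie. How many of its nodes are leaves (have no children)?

10

A leaf is a node with no children — equivalently, the end of a word that is not a proper prefix of any other stored word.
Those words: "ooxjjxxx", "xjjoo", "xjxjoj", "xjxojjj", "xjxoo", "xjxxojoo", "xjxxojxj", "xojjjxxoj", "xojoxooo", "xojxxxx"
Leaf count: 10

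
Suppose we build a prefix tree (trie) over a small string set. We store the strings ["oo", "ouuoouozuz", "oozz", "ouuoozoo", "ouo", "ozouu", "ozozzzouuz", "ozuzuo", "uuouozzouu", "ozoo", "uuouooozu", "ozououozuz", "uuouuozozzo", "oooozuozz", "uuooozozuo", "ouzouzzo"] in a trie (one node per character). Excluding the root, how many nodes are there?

Count nodes per top-level branch (shared prefixes stored once):
  'o'-branch (oo, oooozuozz, oozz, ouo, ouuoouozuz, ouuoozoo, ouzouzzo, ozoo, ozououozuz, ozouu, ozozzzouuz, ozuzuo): 52 nodes
  'u'-branch (uuooozozuo, uuouooozu, uuouozzouu, uuouuozozzo): 28 nodes
Sum: 80

80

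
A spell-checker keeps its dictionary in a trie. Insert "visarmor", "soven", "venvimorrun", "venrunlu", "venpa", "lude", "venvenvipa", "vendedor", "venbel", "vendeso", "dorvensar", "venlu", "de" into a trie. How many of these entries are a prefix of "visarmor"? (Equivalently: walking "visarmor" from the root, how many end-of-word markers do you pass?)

1

Walk "visarmor" from the root; an end-of-word marker is hit whenever a stored word is a prefix of "visarmor".
Prefixes of the query that are stored words: "visarmor"
Count: 1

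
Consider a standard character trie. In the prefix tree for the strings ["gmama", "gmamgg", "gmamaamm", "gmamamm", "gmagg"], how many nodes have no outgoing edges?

4

A leaf is a node with no children — equivalently, the end of a word that is not a proper prefix of any other stored word.
Those words: "gmagg", "gmamaamm", "gmamamm", "gmamgg"
Leaf count: 4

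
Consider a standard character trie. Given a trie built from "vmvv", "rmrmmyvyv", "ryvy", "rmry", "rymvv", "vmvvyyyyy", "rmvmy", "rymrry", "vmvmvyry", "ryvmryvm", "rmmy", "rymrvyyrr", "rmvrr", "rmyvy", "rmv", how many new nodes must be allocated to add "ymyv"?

"ymyv" shares no prefix with any stored word, so all 4 characters open new nodes.
4 − 0 = 4 new nodes.

4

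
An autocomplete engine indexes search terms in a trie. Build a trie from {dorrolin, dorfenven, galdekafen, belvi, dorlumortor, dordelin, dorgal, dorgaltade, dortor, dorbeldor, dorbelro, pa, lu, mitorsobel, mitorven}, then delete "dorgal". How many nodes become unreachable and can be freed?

0

A node on "dorgal"'s path can go only if nothing else ends at it or branches off below it.
Every node on "dorgal" is still needed (e.g. by "dorgaltade"), so nothing is freed.
Nodes removed: 0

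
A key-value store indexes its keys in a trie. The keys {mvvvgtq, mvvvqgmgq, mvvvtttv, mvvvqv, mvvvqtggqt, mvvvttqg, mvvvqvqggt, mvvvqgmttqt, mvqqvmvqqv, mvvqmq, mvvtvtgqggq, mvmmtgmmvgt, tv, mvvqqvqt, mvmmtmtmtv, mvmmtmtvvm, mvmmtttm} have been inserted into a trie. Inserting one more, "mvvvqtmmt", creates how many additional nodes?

"mvvvqt" is already a path in the trie; the remaining "mmt" must be added.
Each of the 3 remaining characters creates one node.

3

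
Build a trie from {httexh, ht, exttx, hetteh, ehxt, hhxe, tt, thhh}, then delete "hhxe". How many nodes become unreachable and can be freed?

Walk "hhxe" from the leaf back toward the root, removing each node that no remaining word uses.
The suffix "hxe" (3 nodes) is used only by "hhxe"; the node for "h" still has the child "t", so pruning stops there.
Nodes removed: 3

3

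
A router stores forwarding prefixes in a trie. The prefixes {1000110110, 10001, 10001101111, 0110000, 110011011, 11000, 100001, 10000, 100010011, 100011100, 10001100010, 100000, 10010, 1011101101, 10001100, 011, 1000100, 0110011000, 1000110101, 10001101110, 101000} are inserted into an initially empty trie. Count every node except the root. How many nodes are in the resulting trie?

Insert word by word; a character creates a node only if that edge doesn't already exist:
  "1000110110" → 10 new (1, 0, 0, 0, 1, 1, 0, 1, 1, 0)
  "10001" → prefix "10001" already present; 0 new (none)
  "10001101111" → prefix "100011011" already present; 2 new (1, 1)
  "0110000" → 7 new (0, 1, 1, 0, 0, 0, 0)
  "110011011" → prefix "1" already present; 8 new (1, 0, 0, 1, 1, 0, 1, 1)
  "11000" → prefix "1100" already present; 1 new (0)
  "100001" → prefix "1000" already present; 2 new (0, 1)
  "10000" → prefix "10000" already present; 0 new (none)
  "100010011" → prefix "10001" already present; 4 new (0, 0, 1, 1)
  "100011100" → prefix "100011" already present; 3 new (1, 0, 0)
  "10001100010" → prefix "1000110" already present; 4 new (0, 0, 1, 0)
  "100000" → prefix "10000" already present; 1 new (0)
  "10010" → prefix "100" already present; 2 new (1, 0)
  "1011101101" → prefix "10" already present; 8 new (1, 1, 1, 0, 1, 1, 0, 1)
  "10001100" → prefix "10001100" already present; 0 new (none)
  "011" → prefix "011" already present; 0 new (none)
  "1000100" → prefix "1000100" already present; 0 new (none)
  "0110011000" → prefix "01100" already present; 5 new (1, 1, 0, 0, 0)
  "1000110101" → prefix "10001101" already present; 2 new (0, 1)
  "10001101110" → prefix "1000110111" already present; 1 new (0)
  "101000" → prefix "101" already present; 3 new (0, 0, 0)
Total nodes = 10 + 0 + 2 + 7 + 8 + 1 + 2 + 0 + 4 + 3 + 4 + 1 + 2 + 8 + 0 + 0 + 0 + 5 + 2 + 1 + 3 = 63

63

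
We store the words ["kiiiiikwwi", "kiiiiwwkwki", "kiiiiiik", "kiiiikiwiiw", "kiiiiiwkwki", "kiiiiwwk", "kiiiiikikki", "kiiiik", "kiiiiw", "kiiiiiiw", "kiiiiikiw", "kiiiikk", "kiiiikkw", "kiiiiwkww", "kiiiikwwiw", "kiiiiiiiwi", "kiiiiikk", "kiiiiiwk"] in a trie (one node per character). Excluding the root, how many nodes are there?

Insert word by word; a character creates a node only if that edge doesn't already exist:
  "kiiiiikwwi" → 10 new (k, i, i, i, i, i, k, w, w, i)
  "kiiiiwwkwki" → prefix "kiiii" already present; 6 new (w, w, k, w, k, i)
  "kiiiiiik" → prefix "kiiiii" already present; 2 new (i, k)
  "kiiiikiwiiw" → prefix "kiiii" already present; 6 new (k, i, w, i, i, w)
  "kiiiiiwkwki" → prefix "kiiiii" already present; 5 new (w, k, w, k, i)
  "kiiiiwwk" → prefix "kiiiiwwk" already present; 0 new (none)
  "kiiiiikikki" → prefix "kiiiiik" already present; 4 new (i, k, k, i)
  "kiiiik" → prefix "kiiiik" already present; 0 new (none)
  "kiiiiw" → prefix "kiiiiw" already present; 0 new (none)
  "kiiiiiiw" → prefix "kiiiiii" already present; 1 new (w)
  "kiiiiikiw" → prefix "kiiiiiki" already present; 1 new (w)
  "kiiiikk" → prefix "kiiiik" already present; 1 new (k)
  "kiiiikkw" → prefix "kiiiikk" already present; 1 new (w)
  "kiiiiwkww" → prefix "kiiiiw" already present; 3 new (k, w, w)
  "kiiiikwwiw" → prefix "kiiiik" already present; 4 new (w, w, i, w)
  "kiiiiiiiwi" → prefix "kiiiiii" already present; 3 new (i, w, i)
  "kiiiiikk" → prefix "kiiiiik" already present; 1 new (k)
  "kiiiiiwk" → prefix "kiiiiiwk" already present; 0 new (none)
Total nodes = 10 + 6 + 2 + 6 + 5 + 0 + 4 + 0 + 0 + 1 + 1 + 1 + 1 + 3 + 4 + 3 + 1 + 0 = 48

48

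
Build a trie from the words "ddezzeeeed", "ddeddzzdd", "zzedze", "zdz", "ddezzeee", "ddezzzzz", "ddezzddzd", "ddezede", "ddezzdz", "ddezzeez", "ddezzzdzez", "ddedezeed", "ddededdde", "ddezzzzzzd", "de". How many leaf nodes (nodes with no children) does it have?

13

A leaf is a node with no children — equivalently, the end of a word that is not a proper prefix of any other stored word.
Those words: "ddeddzzdd", "ddededdde", "ddedezeed", "ddezede", "ddezzddzd", "ddezzdz", "ddezzeeeed", "ddezzeez", "ddezzzdzez", "ddezzzzzzd", "de", "zdz", "zzedze"
Leaf count: 13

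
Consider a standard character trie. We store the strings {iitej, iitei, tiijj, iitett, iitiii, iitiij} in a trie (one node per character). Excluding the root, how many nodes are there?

17

For each word, the new-node count is its length minus the longest prefix already in the trie:
  "iitej" → 5 new (i, i, t, e, j)
  "iitei" → prefix "iite" already present; 1 new (i)
  "tiijj" → 5 new (t, i, i, j, j)
  "iitett" → prefix "iite" already present; 2 new (t, t)
  "iitiii" → prefix "iit" already present; 3 new (i, i, i)
  "iitiij" → prefix "iitii" already present; 1 new (j)
Total nodes = 5 + 1 + 5 + 2 + 3 + 1 = 17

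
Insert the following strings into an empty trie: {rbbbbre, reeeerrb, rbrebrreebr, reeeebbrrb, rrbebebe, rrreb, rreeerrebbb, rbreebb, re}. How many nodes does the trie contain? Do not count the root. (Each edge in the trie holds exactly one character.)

50

Insert word by word; a character creates a node only if that edge doesn't already exist:
  "rbbbbre" → 7 new (r, b, b, b, b, r, e)
  "reeeerrb" → prefix "r" already present; 7 new (e, e, e, e, r, r, b)
  "rbrebrreebr" → prefix "rb" already present; 9 new (r, e, b, r, r, e, e, b, r)
  "reeeebbrrb" → prefix "reeee" already present; 5 new (b, b, r, r, b)
  "rrbebebe" → prefix "r" already present; 7 new (r, b, e, b, e, b, e)
  "rrreb" → prefix "rr" already present; 3 new (r, e, b)
  "rreeerrebbb" → prefix "rr" already present; 9 new (e, e, e, r, r, e, b, b, b)
  "rbreebb" → prefix "rbre" already present; 3 new (e, b, b)
  "re" → prefix "re" already present; 0 new (none)
Total nodes = 7 + 7 + 9 + 5 + 7 + 3 + 9 + 3 + 0 = 50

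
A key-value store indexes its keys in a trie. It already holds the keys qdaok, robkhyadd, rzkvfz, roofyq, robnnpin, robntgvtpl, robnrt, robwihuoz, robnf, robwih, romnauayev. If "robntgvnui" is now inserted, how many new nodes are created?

"robntgv" is already a path in the trie; the remaining "nui" must be added.
New nodes needed: |"robntgvnui"| − 7 = 10 − 7 = 3.

3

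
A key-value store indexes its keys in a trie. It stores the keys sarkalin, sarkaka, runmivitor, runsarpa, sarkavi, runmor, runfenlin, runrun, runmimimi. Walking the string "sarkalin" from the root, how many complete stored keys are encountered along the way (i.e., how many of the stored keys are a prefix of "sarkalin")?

1

Check each prefix of "sarkalin" against the stored set — each match is an end-marker on the path.
Prefixes of the query that are stored words: "sarkalin"
Count: 1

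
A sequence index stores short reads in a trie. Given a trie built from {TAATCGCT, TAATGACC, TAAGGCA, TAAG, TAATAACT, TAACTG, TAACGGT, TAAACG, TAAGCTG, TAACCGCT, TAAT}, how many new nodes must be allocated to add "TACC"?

"TA" is already a path in the trie; the remaining "CC" must be added.
New nodes needed: |"TACC"| − 2 = 4 − 2 = 2.

2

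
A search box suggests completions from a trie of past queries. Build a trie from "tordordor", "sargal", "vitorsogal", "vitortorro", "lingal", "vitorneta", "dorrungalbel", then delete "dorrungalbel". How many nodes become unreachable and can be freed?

12

A node on "dorrungalbel"'s path can go only if nothing else ends at it or branches off below it.
No other word shares any prefix with "dorrungalbel", so all 12 of its nodes go.
Nodes removed: 12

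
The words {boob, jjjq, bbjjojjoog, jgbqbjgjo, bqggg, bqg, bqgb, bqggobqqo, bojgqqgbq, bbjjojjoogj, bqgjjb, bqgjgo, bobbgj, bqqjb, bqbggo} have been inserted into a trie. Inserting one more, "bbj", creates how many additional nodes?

0

"bbj" is already a full path in the trie; only an end-marker is added.
No new nodes are needed: 0.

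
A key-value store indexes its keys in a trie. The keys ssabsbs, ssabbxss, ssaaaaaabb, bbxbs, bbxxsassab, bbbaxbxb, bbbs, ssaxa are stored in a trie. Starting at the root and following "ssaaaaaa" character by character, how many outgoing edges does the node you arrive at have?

Follow the path "ssaaaaaa" to its node, then look at its outgoing edges.
Distinct next characters after "ssaaaaaa": b.
That node has 1 child edge.

1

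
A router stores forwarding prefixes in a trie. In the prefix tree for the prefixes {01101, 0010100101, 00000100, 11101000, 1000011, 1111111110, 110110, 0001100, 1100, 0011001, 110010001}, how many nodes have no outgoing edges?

10

A leaf is a node with no children — equivalently, the end of a word that is not a proper prefix of any other stored word.
Those words: "00000100", "0001100", "0010100101", "0011001", "01101", "1000011", "110010001", "110110", "11101000", "1111111110"
Leaf count: 10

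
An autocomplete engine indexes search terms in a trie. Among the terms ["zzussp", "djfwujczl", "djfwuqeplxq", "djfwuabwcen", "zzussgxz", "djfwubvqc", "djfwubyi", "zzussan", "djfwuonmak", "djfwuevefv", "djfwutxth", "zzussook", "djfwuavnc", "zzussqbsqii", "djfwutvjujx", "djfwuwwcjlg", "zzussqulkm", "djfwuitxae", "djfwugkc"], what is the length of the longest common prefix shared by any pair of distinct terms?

Equivalently: take the maximum, over all pairs, of their longest common prefix length.
e.g. "djfwuabwcen" and "djfwuavnc" share the prefix "djfwua" of length 6; no pair shares a longer one.
Longest shared-prefix length: 6

6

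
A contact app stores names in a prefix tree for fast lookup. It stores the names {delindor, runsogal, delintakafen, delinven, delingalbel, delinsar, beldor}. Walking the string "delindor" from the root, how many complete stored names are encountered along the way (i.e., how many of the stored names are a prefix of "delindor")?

1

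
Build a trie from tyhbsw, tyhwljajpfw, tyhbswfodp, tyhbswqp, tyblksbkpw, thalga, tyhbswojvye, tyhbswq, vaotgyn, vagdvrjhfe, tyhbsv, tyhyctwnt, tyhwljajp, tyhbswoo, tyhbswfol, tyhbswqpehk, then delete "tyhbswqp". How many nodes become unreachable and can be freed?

Walk "tyhbswqp" from the leaf back toward the root, removing each node that no remaining word uses.
Every node on "tyhbswqp" is still needed (e.g. by "tyhbswqpehk"), so nothing is freed.
Nodes removed: 0

0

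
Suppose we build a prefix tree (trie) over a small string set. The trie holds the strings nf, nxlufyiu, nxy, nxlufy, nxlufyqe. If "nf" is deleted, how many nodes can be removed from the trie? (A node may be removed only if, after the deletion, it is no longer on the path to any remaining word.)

A node on "nf"'s path can go only if nothing else ends at it or branches off below it.
The suffix "f" (1 node) is used only by "nf"; the node for "n" still has the child "x", so pruning stops there.
Nodes removed: 1

1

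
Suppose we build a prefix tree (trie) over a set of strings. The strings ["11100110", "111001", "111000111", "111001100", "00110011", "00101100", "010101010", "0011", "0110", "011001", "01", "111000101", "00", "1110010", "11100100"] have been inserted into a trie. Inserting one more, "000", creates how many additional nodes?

The longest prefix of "000" already in the trie is "00" (length 2).
Each of the 1 remaining characters creates one node.

1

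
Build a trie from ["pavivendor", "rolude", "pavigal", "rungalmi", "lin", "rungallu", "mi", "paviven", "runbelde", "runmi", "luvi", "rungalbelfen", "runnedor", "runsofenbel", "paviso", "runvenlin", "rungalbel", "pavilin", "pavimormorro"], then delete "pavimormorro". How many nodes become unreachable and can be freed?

Walk "pavimormorro" from the leaf back toward the root, removing each node that no remaining word uses.
The suffix "mormorro" (8 nodes) is used only by "pavimormorro"; the node for "pavi" still has the child "v", so pruning stops there.
Nodes removed: 8

8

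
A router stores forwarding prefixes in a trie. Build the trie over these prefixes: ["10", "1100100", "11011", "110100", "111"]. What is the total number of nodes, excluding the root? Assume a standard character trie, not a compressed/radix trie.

13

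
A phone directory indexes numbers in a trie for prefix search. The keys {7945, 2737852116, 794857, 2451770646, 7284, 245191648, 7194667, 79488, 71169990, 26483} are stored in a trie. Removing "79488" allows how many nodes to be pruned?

A node on "79488"'s path can go only if nothing else ends at it or branches off below it.
The suffix "8" (1 node) is used only by "79488"; the node for "7948" still has the child "5", so pruning stops there.
Nodes removed: 1

1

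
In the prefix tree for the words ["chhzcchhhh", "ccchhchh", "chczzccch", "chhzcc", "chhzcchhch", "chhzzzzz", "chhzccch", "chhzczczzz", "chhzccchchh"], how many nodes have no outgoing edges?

7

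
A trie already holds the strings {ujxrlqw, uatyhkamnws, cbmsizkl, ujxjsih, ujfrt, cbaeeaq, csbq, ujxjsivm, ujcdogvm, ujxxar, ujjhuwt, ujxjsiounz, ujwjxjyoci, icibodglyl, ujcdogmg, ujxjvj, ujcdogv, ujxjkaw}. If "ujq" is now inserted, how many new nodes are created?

Walking "ujq" from the root, the first 2 characters ("uj") follow existing edges; "q" is the first miss.
So 3 − 2 = 1 new nodes.

1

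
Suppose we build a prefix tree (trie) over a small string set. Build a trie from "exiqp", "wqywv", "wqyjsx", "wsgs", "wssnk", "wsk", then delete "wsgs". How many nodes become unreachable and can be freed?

After clearing the end-marker at "wsgs", prune upward until reaching a node still needed by another word.
The suffix "gs" (2 nodes) is used only by "wsgs"; the node for "ws" still has the child "s", so pruning stops there.
Nodes removed: 2

2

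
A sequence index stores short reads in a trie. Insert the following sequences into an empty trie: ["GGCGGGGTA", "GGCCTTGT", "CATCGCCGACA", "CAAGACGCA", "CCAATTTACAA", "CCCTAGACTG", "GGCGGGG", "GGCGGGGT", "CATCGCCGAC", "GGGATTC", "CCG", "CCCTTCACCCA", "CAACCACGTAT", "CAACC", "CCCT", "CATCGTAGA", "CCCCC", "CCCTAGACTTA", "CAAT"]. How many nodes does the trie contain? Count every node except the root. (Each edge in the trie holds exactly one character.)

80

Count nodes per top-level branch (shared prefixes stored once):
  'C'-branch (CAACC, CAACCACGTAT, CAAGACGCA, CAAT, CATCGCCGAC, CATCGCCGACA, CATCGTAGA, CCAATTTACAA, CCCCC, CCCT, CCCTAGACTG, CCCTAGACTTA, CCCTTCACCCA, CCG): 61 nodes
  'G'-branch (GGCCTTGT, GGCGGGG, GGCGGGGT, GGCGGGGTA, GGGATTC): 19 nodes
Sum: 80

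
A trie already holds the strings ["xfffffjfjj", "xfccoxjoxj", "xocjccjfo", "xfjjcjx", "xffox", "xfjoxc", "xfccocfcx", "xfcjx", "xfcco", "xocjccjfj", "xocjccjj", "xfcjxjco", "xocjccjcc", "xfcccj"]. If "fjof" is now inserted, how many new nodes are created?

4

Nothing in the trie begins with "f"; the whole of "fjof" is new.
4 − 0 = 4 new nodes.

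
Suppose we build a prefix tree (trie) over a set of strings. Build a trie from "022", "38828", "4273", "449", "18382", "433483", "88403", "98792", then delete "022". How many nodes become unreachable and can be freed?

3

After clearing the end-marker at "022", prune upward until reaching a node still needed by another word.
No other word shares any prefix with "022", so all 3 of its nodes go.
Nodes removed: 3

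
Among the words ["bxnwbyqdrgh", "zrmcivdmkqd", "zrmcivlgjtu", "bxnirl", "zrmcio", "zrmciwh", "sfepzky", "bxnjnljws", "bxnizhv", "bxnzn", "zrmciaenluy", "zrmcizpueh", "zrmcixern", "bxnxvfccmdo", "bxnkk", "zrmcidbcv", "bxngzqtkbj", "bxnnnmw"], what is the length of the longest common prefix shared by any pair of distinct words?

Look for the deepest trie node that still has at least two words in its subtree.
"zrmcivdmkqd" and "zrmcivlgjtu" agree on "zrmciv" (6 characters) before diverging; nothing deeper is shared.
Longest shared-prefix length: 6

6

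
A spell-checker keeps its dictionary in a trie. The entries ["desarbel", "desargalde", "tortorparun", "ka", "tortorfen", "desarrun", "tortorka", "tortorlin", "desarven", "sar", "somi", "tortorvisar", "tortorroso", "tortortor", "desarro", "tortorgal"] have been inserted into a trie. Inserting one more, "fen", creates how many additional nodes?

3

Nothing in the trie begins with "f"; the whole of "fen" is new.
3 − 0 = 3 new nodes.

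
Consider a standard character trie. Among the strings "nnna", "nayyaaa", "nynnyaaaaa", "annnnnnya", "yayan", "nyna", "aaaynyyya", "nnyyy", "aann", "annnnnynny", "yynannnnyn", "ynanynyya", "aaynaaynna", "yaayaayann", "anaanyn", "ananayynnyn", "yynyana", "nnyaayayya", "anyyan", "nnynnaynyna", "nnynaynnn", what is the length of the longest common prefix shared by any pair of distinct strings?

Look for the deepest trie node that still has at least two words in its subtree.
e.g. "annnnnnya" and "annnnnynny" share the prefix "annnnn" of length 6; no pair shares a longer one.
Longest shared-prefix length: 6

6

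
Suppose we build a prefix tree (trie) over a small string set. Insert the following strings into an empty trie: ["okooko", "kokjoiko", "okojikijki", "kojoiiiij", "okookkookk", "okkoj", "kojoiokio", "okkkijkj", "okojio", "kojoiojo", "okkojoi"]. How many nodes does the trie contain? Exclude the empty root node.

50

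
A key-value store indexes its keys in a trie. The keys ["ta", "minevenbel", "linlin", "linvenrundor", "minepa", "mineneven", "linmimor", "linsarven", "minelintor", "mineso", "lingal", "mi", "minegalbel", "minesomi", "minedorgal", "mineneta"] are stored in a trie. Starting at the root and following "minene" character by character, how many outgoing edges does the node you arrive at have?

2

The children of the "minene" node are the distinct next characters among strings starting with "minene".
Distinct next characters after "minene": t, v.
That node has 2 child edges.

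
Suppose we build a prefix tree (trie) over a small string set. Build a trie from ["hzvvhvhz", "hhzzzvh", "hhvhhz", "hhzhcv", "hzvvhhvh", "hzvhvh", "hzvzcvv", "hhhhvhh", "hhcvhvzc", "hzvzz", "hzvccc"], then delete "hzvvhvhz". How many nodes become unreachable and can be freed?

3

Walk "hzvvhvhz" from the leaf back toward the root, removing each node that no remaining word uses.
The suffix "vhz" (3 nodes) is used only by "hzvvhvhz"; the node for "hzvvh" still has the child "h", so pruning stops there.
Nodes removed: 3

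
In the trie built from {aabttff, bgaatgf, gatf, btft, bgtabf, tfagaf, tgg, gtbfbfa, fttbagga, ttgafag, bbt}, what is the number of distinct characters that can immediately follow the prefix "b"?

Follow the path "b" to its node, then look at its outgoing edges.
Characters that immediately follow "b" among the stored strings: {b, g, t}.
That node has 3 child edges.

3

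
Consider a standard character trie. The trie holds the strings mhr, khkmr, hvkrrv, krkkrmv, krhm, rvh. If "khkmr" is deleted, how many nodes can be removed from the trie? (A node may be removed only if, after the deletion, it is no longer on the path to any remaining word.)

4

Walk "khkmr" from the leaf back toward the root, removing each node that no remaining word uses.
The suffix "hkmr" (4 nodes) is used only by "khkmr"; the node for "k" still has the child "r", so pruning stops there.
Nodes removed: 4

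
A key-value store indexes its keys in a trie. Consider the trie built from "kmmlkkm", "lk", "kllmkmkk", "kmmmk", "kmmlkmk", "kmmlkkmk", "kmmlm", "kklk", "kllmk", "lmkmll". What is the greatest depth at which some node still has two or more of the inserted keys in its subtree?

Equivalently: take the maximum, over all pairs, of their longest common prefix length.
"kmmlkkm" and "kmmlkkmk" agree on "kmmlkkm" (7 characters) before diverging; nothing deeper is shared.
Longest shared-prefix length: 7

7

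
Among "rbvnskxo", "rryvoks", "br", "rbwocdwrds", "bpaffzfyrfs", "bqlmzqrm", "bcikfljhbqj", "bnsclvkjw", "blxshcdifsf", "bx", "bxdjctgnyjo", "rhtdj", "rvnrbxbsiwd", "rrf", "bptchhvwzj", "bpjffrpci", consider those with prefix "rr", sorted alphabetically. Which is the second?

rryvoks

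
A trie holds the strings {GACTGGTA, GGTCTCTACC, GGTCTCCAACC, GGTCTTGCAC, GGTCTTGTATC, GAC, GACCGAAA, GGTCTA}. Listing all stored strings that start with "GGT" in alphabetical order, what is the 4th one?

GGTCTTGCAC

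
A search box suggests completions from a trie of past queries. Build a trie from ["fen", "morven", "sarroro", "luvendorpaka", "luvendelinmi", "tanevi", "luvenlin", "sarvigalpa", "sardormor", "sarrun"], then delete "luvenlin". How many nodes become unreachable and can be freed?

3

Walk "luvenlin" from the leaf back toward the root, removing each node that no remaining word uses.
The suffix "lin" (3 nodes) is used only by "luvenlin"; the node for "luven" still has the child "d", so pruning stops there.
Nodes removed: 3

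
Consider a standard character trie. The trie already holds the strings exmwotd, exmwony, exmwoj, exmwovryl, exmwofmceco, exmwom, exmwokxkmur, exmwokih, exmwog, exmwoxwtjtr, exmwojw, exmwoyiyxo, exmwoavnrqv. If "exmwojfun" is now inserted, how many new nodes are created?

3

The longest prefix of "exmwojfun" already in the trie is "exmwoj" (length 6).
So 9 − 6 = 3 new nodes.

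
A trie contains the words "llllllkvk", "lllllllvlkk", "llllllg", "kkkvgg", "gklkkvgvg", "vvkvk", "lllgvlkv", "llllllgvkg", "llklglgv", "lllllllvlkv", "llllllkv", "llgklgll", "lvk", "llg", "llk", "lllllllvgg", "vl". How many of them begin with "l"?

13

Filter for entries beginning with "l":
Matches: "llg", "llgklgll", "llk", "llklglgv", "lllgvlkv", "llllllg", "llllllgvkg", "llllllkv", "llllllkvk", "lllllllvgg", "lllllllvlkk", "lllllllvlkv", "lvk"
Count: 13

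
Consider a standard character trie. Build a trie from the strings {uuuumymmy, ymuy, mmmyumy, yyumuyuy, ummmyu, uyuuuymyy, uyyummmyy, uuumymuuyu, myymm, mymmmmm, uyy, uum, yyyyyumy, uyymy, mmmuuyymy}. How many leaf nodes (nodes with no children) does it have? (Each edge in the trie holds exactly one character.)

A leaf is a node with no children — equivalently, the end of a word that is not a proper prefix of any other stored word.
Those words: "mmmuuyymy", "mmmyumy", "mymmmmm", "myymm", "ummmyu", "uum", "uuumymuuyu", "uuuumymmy", "uyuuuymyy", "uyymy", "uyyummmyy", "ymuy", "yyumuyuy", "yyyyyumy"
Leaf count: 14

14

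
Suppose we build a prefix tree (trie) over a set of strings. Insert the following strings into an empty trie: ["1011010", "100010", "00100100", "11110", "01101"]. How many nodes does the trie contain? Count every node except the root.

27

Insert word by word; a character creates a node only if that edge doesn't already exist:
  "1011010" → 7 new (1, 0, 1, 1, 0, 1, 0)
  "100010" → prefix "10" already present; 4 new (0, 0, 1, 0)
  "00100100" → 8 new (0, 0, 1, 0, 0, 1, 0, 0)
  "11110" → prefix "1" already present; 4 new (1, 1, 1, 0)
  "01101" → prefix "0" already present; 4 new (1, 1, 0, 1)
Total nodes = 7 + 4 + 8 + 4 + 4 = 27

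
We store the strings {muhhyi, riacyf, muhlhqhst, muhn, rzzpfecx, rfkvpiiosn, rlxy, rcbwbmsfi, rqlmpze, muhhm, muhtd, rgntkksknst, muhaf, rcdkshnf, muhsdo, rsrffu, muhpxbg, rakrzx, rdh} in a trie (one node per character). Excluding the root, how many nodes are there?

92

Trace insertions, counting only characters that open a new branch:
  "muhhyi" → 6 new (m, u, h, h, y, i)
  "riacyf" → 6 new (r, i, a, c, y, f)
  "muhlhqhst" → prefix "muh" already present; 6 new (l, h, q, h, s, t)
  "muhn" → prefix "muh" already present; 1 new (n)
  "rzzpfecx" → prefix "r" already present; 7 new (z, z, p, f, e, c, x)
  "rfkvpiiosn" → prefix "r" already present; 9 new (f, k, v, p, i, i, o, s, n)
  "rlxy" → prefix "r" already present; 3 new (l, x, y)
  "rcbwbmsfi" → prefix "r" already present; 8 new (c, b, w, b, m, s, f, i)
  "rqlmpze" → prefix "r" already present; 6 new (q, l, m, p, z, e)
  "muhhm" → prefix "muhh" already present; 1 new (m)
  "muhtd" → prefix "muh" already present; 2 new (t, d)
  "rgntkksknst" → prefix "r" already present; 10 new (g, n, t, k, k, s, k, n, s, t)
  "muhaf" → prefix "muh" already present; 2 new (a, f)
  "rcdkshnf" → prefix "rc" already present; 6 new (d, k, s, h, n, f)
  "muhsdo" → prefix "muh" already present; 3 new (s, d, o)
  "rsrffu" → prefix "r" already present; 5 new (s, r, f, f, u)
  "muhpxbg" → prefix "muh" already present; 4 new (p, x, b, g)
  "rakrzx" → prefix "r" already present; 5 new (a, k, r, z, x)
  "rdh" → prefix "r" already present; 2 new (d, h)
Total nodes = 6 + 6 + 6 + 1 + 7 + 9 + 3 + 8 + 6 + 1 + 2 + 10 + 2 + 6 + 3 + 5 + 4 + 5 + 2 = 92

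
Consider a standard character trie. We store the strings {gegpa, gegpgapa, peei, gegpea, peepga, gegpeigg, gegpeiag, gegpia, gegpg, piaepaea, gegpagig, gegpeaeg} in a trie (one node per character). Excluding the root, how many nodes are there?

37

Count nodes per top-level branch (shared prefixes stored once):
  'g'-branch (gegpa, gegpagig, gegpea, gegpeaeg, gegpeiag, gegpeigg, gegpg, gegpgapa, gegpia): 23 nodes
  'p'-branch (peei, peepga, piaepaea): 14 nodes
Sum: 37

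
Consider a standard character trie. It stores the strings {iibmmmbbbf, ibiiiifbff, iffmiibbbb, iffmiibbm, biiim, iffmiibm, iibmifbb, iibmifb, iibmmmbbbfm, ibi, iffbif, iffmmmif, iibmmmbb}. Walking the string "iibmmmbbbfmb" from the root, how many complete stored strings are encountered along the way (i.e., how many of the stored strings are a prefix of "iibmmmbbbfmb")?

3

Walk "iibmmmbbbfmb" from the root; an end-of-word marker is hit whenever a stored word is a prefix of "iibmmmbbbfmb".
Prefixes of the query that are stored words: "iibmmmbb", "iibmmmbbbf", "iibmmmbbbfm"
Count: 3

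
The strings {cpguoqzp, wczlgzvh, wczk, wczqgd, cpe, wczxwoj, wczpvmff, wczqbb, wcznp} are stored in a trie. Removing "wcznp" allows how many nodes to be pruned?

2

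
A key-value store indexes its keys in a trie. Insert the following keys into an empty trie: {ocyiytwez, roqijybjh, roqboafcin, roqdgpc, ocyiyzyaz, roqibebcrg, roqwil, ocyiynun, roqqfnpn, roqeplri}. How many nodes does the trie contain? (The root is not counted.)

55

Count nodes per top-level branch (shared prefixes stored once):
  'o'-branch (ocyiynun, ocyiytwez, ocyiyzyaz): 16 nodes
  'r'-branch (roqboafcin, roqdgpc, roqeplri, roqibebcrg, roqijybjh, roqqfnpn, roqwil): 39 nodes
Sum: 55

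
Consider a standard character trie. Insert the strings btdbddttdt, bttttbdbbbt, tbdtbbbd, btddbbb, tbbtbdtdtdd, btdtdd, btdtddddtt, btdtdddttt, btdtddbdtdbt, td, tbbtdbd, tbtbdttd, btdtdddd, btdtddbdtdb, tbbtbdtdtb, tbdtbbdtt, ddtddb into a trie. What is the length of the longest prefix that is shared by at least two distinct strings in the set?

11

Equivalently: take the maximum, over all pairs, of their longest common prefix length.
"btdtddbdtdb" and "btdtddbdtdbt" agree on "btdtddbdtdb" (11 characters) before diverging; nothing deeper is shared.
Longest shared-prefix length: 11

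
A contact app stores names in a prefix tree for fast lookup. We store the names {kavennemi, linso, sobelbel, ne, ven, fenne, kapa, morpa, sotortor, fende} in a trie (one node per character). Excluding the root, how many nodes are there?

Trace insertions, counting only characters that open a new branch:
  "kavennemi" → 9 new (k, a, v, e, n, n, e, m, i)
  "linso" → 5 new (l, i, n, s, o)
  "sobelbel" → 8 new (s, o, b, e, l, b, e, l)
  "ne" → 2 new (n, e)
  "ven" → 3 new (v, e, n)
  "fenne" → 5 new (f, e, n, n, e)
  "kapa" → prefix "ka" already present; 2 new (p, a)
  "morpa" → 5 new (m, o, r, p, a)
  "sotortor" → prefix "so" already present; 6 new (t, o, r, t, o, r)
  "fende" → prefix "fen" already present; 2 new (d, e)
Total nodes = 9 + 5 + 8 + 2 + 3 + 5 + 2 + 5 + 6 + 2 = 47

47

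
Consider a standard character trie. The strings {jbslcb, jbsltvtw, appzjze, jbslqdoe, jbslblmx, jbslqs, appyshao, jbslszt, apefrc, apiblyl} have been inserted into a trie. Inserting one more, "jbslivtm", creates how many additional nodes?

4

Walking "jbslivtm" from the root, the first 4 characters ("jbsl") follow existing edges; "i" is the first miss.
Each of the 4 remaining characters creates one node.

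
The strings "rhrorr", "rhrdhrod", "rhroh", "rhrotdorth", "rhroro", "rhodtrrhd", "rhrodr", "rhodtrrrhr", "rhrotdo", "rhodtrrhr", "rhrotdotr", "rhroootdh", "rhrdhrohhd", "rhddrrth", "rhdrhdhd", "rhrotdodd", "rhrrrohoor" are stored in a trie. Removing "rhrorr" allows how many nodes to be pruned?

Walk "rhrorr" from the leaf back toward the root, removing each node that no remaining word uses.
The suffix "r" (1 node) is used only by "rhrorr"; the node for "rhror" still has the child "o", so pruning stops there.
Nodes removed: 1

1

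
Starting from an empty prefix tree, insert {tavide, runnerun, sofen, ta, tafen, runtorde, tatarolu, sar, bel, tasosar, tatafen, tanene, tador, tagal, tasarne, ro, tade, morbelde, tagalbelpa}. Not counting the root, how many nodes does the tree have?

75

Trace insertions, counting only characters that open a new branch:
  "tavide" → 6 new (t, a, v, i, d, e)
  "runnerun" → 8 new (r, u, n, n, e, r, u, n)
  "sofen" → 5 new (s, o, f, e, n)
  "ta" → prefix "ta" already present; 0 new (none)
  "tafen" → prefix "ta" already present; 3 new (f, e, n)
  "runtorde" → prefix "run" already present; 5 new (t, o, r, d, e)
  "tatarolu" → prefix "ta" already present; 6 new (t, a, r, o, l, u)
  "sar" → prefix "s" already present; 2 new (a, r)
  "bel" → 3 new (b, e, l)
  "tasosar" → prefix "ta" already present; 5 new (s, o, s, a, r)
  "tatafen" → prefix "tata" already present; 3 new (f, e, n)
  "tanene" → prefix "ta" already present; 4 new (n, e, n, e)
  "tador" → prefix "ta" already present; 3 new (d, o, r)
  "tagal" → prefix "ta" already present; 3 new (g, a, l)
  "tasarne" → prefix "tas" already present; 4 new (a, r, n, e)
  "ro" → prefix "r" already present; 1 new (o)
  "tade" → prefix "tad" already present; 1 new (e)
  "morbelde" → 8 new (m, o, r, b, e, l, d, e)
  "tagalbelpa" → prefix "tagal" already present; 5 new (b, e, l, p, a)
Total nodes = 6 + 8 + 5 + 0 + 3 + 5 + 6 + 2 + 3 + 5 + 3 + 4 + 3 + 3 + 4 + 1 + 1 + 8 + 5 = 75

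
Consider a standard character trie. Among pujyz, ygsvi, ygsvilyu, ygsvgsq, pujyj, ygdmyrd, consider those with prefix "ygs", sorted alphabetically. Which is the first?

ygsvgsq

Words with prefix "ygs", in lexicographic order: "ygsvgsq", "ygsvi", "ygsvilyu"
Position 1: ygsvgsq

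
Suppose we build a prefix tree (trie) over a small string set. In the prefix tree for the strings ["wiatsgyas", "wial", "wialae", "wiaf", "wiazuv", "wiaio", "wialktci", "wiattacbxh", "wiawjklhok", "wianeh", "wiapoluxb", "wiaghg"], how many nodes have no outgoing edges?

11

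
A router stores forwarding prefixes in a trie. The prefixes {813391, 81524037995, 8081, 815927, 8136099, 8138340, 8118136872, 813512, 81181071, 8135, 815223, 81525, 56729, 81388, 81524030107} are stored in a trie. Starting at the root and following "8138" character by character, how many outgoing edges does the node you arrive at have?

2

Follow the path "8138" to its node, then look at its outgoing edges.
Characters that immediately follow "8138" among the stored strings: {3, 8}.
That node has 2 child edges.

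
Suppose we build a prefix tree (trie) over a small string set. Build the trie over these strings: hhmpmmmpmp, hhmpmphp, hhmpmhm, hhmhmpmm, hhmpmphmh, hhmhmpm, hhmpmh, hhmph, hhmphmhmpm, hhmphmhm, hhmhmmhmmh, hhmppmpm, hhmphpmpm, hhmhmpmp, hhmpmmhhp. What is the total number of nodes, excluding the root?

45

Insert word by word; a character creates a node only if that edge doesn't already exist:
  "hhmpmmmpmp" → 10 new (h, h, m, p, m, m, m, p, m, p)
  "hhmpmphp" → prefix "hhmpm" already present; 3 new (p, h, p)
  "hhmpmhm" → prefix "hhmpm" already present; 2 new (h, m)
  "hhmhmpmm" → prefix "hhm" already present; 5 new (h, m, p, m, m)
  "hhmpmphmh" → prefix "hhmpmph" already present; 2 new (m, h)
  "hhmhmpm" → prefix "hhmhmpm" already present; 0 new (none)
  "hhmpmh" → prefix "hhmpmh" already present; 0 new (none)
  "hhmph" → prefix "hhmp" already present; 1 new (h)
  "hhmphmhmpm" → prefix "hhmph" already present; 5 new (m, h, m, p, m)
  "hhmphmhm" → prefix "hhmphmhm" already present; 0 new (none)
  "hhmhmmhmmh" → prefix "hhmhm" already present; 5 new (m, h, m, m, h)
  "hhmppmpm" → prefix "hhmp" already present; 4 new (p, m, p, m)
  "hhmphpmpm" → prefix "hhmph" already present; 4 new (p, m, p, m)
  "hhmhmpmp" → prefix "hhmhmpm" already present; 1 new (p)
  "hhmpmmhhp" → prefix "hhmpmm" already present; 3 new (h, h, p)
Total nodes = 10 + 3 + 2 + 5 + 2 + 0 + 0 + 1 + 5 + 0 + 5 + 4 + 4 + 1 + 3 = 45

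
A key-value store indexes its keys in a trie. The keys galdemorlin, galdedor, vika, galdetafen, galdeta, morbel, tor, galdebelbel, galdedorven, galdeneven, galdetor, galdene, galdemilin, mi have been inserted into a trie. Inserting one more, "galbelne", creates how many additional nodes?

5

"gal" is already a path in the trie; the remaining "belne" must be added.
New nodes needed: |"galbelne"| − 3 = 8 − 3 = 5.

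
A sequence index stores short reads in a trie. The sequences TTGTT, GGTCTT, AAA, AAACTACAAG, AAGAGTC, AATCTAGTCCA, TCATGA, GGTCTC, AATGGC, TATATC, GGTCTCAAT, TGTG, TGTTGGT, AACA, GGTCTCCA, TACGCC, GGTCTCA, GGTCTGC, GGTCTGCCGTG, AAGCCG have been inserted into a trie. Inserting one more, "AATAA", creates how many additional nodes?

2

"AAT" is already a path in the trie; the remaining "AA" must be added.
So 5 − 3 = 2 new nodes.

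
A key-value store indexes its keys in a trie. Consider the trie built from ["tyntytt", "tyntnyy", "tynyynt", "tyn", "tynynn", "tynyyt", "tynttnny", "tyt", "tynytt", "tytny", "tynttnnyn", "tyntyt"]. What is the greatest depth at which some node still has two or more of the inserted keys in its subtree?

Look for the deepest trie node that still has at least two words in its subtree.
e.g. "tynttnny" and "tynttnnyn" share the prefix "tynttnny" of length 8; no pair shares a longer one.
Longest shared-prefix length: 8

8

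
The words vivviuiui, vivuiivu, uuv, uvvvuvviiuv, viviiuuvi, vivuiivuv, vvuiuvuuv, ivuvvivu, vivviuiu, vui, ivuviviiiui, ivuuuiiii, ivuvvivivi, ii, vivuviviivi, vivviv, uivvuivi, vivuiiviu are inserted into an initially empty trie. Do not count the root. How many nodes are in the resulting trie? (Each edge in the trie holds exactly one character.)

Trace insertions, counting only characters that open a new branch:
  "vivviuiui" → 9 new (v, i, v, v, i, u, i, u, i)
  "vivuiivu" → prefix "viv" already present; 5 new (u, i, i, v, u)
  "uuv" → 3 new (u, u, v)
  "uvvvuvviiuv" → prefix "u" already present; 10 new (v, v, v, u, v, v, i, i, u, v)
  "viviiuuvi" → prefix "viv" already present; 6 new (i, i, u, u, v, i)
  "vivuiivuv" → prefix "vivuiivu" already present; 1 new (v)
  "vvuiuvuuv" → prefix "v" already present; 8 new (v, u, i, u, v, u, u, v)
  "ivuvvivu" → 8 new (i, v, u, v, v, i, v, u)
  "vivviuiu" → prefix "vivviuiu" already present; 0 new (none)
  "vui" → prefix "v" already present; 2 new (u, i)
  "ivuviviiiui" → prefix "ivuv" already present; 7 new (i, v, i, i, i, u, i)
  "ivuuuiiii" → prefix "ivu" already present; 6 new (u, u, i, i, i, i)
  "ivuvvivivi" → prefix "ivuvviv" already present; 3 new (i, v, i)
  "ii" → prefix "i" already present; 1 new (i)
  "vivuviviivi" → prefix "vivu" already present; 7 new (v, i, v, i, i, v, i)
  "vivviv" → prefix "vivvi" already present; 1 new (v)
  "uivvuivi" → prefix "u" already present; 7 new (i, v, v, u, i, v, i)
  "vivuiiviu" → prefix "vivuiiv" already present; 2 new (i, u)
Total nodes = 9 + 5 + 3 + 10 + 6 + 1 + 8 + 8 + 0 + 2 + 7 + 6 + 3 + 1 + 7 + 1 + 7 + 2 = 86

86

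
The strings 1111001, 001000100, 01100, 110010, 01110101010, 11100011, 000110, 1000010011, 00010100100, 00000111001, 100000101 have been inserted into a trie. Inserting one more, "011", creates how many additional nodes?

Every character of "011" already lies on an existing path (it is a prefix of some stored word).
No new nodes are needed: 0.

0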